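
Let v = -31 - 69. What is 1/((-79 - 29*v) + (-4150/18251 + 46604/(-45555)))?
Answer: 831424305/2344408341551 ≈ 0.00035464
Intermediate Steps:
v = -100
1/((-79 - 29*v) + (-4150/18251 + 46604/(-45555))) = 1/((-79 - 29*(-100)) + (-4150/18251 + 46604/(-45555))) = 1/((-79 + 2900) + (-4150*1/18251 + 46604*(-1/45555))) = 1/(2821 + (-4150/18251 - 46604/45555)) = 1/(2821 - 1039622854/831424305) = 1/(2344408341551/831424305) = 831424305/2344408341551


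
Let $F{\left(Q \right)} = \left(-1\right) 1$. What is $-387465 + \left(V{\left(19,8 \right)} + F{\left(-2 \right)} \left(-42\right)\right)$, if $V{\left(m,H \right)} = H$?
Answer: $-387415$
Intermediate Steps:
$F{\left(Q \right)} = -1$
$-387465 + \left(V{\left(19,8 \right)} + F{\left(-2 \right)} \left(-42\right)\right) = -387465 + \left(8 - -42\right) = -387465 + \left(8 + 42\right) = -387465 + 50 = -387415$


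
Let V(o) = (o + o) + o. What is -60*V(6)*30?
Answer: -32400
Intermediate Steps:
V(o) = 3*o (V(o) = 2*o + o = 3*o)
-60*V(6)*30 = -180*6*30 = -60*18*30 = -1080*30 = -32400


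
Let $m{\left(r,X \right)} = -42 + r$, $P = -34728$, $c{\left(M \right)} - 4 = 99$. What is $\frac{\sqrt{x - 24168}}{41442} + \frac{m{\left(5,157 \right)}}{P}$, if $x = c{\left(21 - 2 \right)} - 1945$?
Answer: $\frac{37}{34728} + \frac{17 i \sqrt{10}}{13814} \approx 0.0010654 + 0.0038916 i$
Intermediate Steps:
$c{\left(M \right)} = 103$ ($c{\left(M \right)} = 4 + 99 = 103$)
$x = -1842$ ($x = 103 - 1945 = -1842$)
$\frac{\sqrt{x - 24168}}{41442} + \frac{m{\left(5,157 \right)}}{P} = \frac{\sqrt{-1842 - 24168}}{41442} + \frac{-42 + 5}{-34728} = \sqrt{-26010} \cdot \frac{1}{41442} - - \frac{37}{34728} = 51 i \sqrt{10} \cdot \frac{1}{41442} + \frac{37}{34728} = \frac{17 i \sqrt{10}}{13814} + \frac{37}{34728} = \frac{37}{34728} + \frac{17 i \sqrt{10}}{13814}$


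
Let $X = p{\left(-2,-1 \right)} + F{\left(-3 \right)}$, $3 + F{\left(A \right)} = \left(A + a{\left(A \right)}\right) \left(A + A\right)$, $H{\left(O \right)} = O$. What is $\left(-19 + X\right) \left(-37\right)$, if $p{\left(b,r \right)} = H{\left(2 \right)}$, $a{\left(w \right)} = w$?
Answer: $-592$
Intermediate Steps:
$p{\left(b,r \right)} = 2$
$F{\left(A \right)} = -3 + 4 A^{2}$ ($F{\left(A \right)} = -3 + \left(A + A\right) \left(A + A\right) = -3 + 2 A 2 A = -3 + 4 A^{2}$)
$X = 35$ ($X = 2 - \left(3 - 4 \left(-3\right)^{2}\right) = 2 + \left(-3 + 4 \cdot 9\right) = 2 + \left(-3 + 36\right) = 2 + 33 = 35$)
$\left(-19 + X\right) \left(-37\right) = \left(-19 + 35\right) \left(-37\right) = 16 \left(-37\right) = -592$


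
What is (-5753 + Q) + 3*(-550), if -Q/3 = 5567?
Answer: -24104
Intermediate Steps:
Q = -16701 (Q = -3*5567 = -16701)
(-5753 + Q) + 3*(-550) = (-5753 - 16701) + 3*(-550) = -22454 - 1650 = -24104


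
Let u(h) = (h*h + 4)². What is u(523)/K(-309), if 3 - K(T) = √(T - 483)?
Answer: 74820302089/267 + 149640604178*I*√22/267 ≈ 2.8023e+8 + 2.6288e+9*I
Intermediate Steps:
K(T) = 3 - √(-483 + T) (K(T) = 3 - √(T - 483) = 3 - √(-483 + T))
u(h) = (4 + h²)² (u(h) = (h² + 4)² = (4 + h²)²)
u(523)/K(-309) = (4 + 523²)²/(3 - √(-483 - 309)) = (4 + 273529)²/(3 - √(-792)) = 273533²/(3 - 6*I*√22) = 74820302089/(3 - 6*I*√22)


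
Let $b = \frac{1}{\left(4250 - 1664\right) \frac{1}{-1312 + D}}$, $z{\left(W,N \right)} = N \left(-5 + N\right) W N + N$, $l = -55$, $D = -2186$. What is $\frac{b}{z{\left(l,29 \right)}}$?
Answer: $\frac{583}{478449221} \approx 1.2185 \cdot 10^{-6}$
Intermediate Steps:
$z{\left(W,N \right)} = N + W N^{2} \left(-5 + N\right)$ ($z{\left(W,N \right)} = N W \left(-5 + N\right) N + N = W N^{2} \left(-5 + N\right) + N = N + W N^{2} \left(-5 + N\right)$)
$b = - \frac{583}{431}$ ($b = \frac{1}{\left(4250 - 1664\right) \frac{1}{-1312 - 2186}} = \frac{1}{2586 \frac{1}{-3498}} = \frac{1}{2586 \left(- \frac{1}{3498}\right)} = \frac{1}{- \frac{431}{583}} = - \frac{583}{431} \approx -1.3527$)
$\frac{b}{z{\left(l,29 \right)}} = - \frac{583}{431 \cdot 29 \left(1 - 55 \cdot 29^{2} - 145 \left(-55\right)\right)} = - \frac{583}{431 \cdot 29 \left(1 - 46255 + 7975\right)} = - \frac{583}{431 \cdot 29 \left(-38279\right)} = - \frac{583}{431 \left(-1110091\right)} = \left(- \frac{583}{431}\right) \left(- \frac{1}{1110091}\right) = \frac{583}{478449221}$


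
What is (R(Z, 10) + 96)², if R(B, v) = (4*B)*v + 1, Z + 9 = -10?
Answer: 439569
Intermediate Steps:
Z = -19 (Z = -9 - 10 = -19)
R(B, v) = 1 + 4*B*v (R(B, v) = 4*B*v + 1 = 1 + 4*B*v)
(R(Z, 10) + 96)² = ((1 + 4*(-19)*10) + 96)² = ((1 - 760) + 96)² = (-759 + 96)² = (-663)² = 439569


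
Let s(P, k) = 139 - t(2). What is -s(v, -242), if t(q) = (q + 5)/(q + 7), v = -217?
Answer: -1244/9 ≈ -138.22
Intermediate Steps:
t(q) = (5 + q)/(7 + q)
s(P, k) = 1244/9 (s(P, k) = 139 - (5 + 2)/(7 + 2) = 139 - 7/9 = 1244/9)
-s(v, -242) = -1*1244/9 = -1244/9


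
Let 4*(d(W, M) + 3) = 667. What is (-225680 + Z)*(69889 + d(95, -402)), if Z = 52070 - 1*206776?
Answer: -53294170723/2 ≈ -2.6647e+10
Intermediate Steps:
d(W, M) = 655/4 (d(W, M) = -3 + (¼)*667 = -3 + 667/4 = 655/4)
Z = -154706 (Z = 52070 - 206776 = -154706)
(-225680 + Z)*(69889 + d(95, -402)) = (-225680 - 154706)*(69889 + 655/4) = -380386*280211/4 = -53294170723/2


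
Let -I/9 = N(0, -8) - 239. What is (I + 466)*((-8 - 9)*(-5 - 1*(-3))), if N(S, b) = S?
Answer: 88978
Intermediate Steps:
I = 2151 (I = -9*(0 - 239) = -9*(-239) = 2151)
(I + 466)*((-8 - 9)*(-5 - 1*(-3))) = (2151 + 466)*((-8 - 9)*(-5 - 1*(-3))) = 2617*(-17*(-5 + 3)) = 2617*(-17*(-2)) = 2617*34 = 88978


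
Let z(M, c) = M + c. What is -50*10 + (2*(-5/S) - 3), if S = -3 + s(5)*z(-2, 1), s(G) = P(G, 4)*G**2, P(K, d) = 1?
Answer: -7037/14 ≈ -502.64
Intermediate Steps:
s(G) = G**2 (s(G) = 1*G**2 = G**2)
S = -28 (S = -3 + 5**2*(-2 + 1) = -3 + 25*(-1) = -3 - 25 = -28)
-50*10 + (2*(-5/S) - 3) = -50*10 + (2*(-5/(-28)) - 3) = -500 + (2*(-5*(-1/28)) - 3) = -500 + (2*(5/28) - 3) = -500 + (5/14 - 3) = -500 - 37/14 = -7037/14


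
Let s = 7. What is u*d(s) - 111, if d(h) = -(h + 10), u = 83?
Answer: -1522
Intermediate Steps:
d(h) = -10 - h (d(h) = -(10 + h) = -10 - h)
u*d(s) - 111 = 83*(-10 - 1*7) - 111 = 83*(-10 - 7) - 111 = 83*(-17) - 111 = -1411 - 111 = -1522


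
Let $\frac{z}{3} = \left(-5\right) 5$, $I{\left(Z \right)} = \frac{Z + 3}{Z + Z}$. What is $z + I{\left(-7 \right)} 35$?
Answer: $-65$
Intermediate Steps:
$I{\left(Z \right)} = \frac{3 + Z}{2 Z}$
$z = -75$ ($z = 3 \left(\left(-5\right) 5\right) = 3 \left(-25\right) = -75$)
$z + I{\left(-7 \right)} 35 = -75 + \frac{3 - 7}{2 \left(-7\right)} 35 = -75 + \frac{1}{2} \left(- \frac{1}{7}\right) \left(-4\right) 35 = -75 + \frac{2}{7} \cdot 35 = -75 + 10 = -65$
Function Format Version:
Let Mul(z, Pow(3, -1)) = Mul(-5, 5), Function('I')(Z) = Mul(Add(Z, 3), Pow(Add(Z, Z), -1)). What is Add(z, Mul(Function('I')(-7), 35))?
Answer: -65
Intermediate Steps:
Function('I')(Z) = Mul(Rational(1, 2), Pow(Z, -1), Add(3, Z)) (Function('I')(Z) = Mul(Add(3, Z), Pow(Mul(2, Z), -1)) = Mul(Add(3, Z), Mul(Rational(1, 2), Pow(Z, -1))) = Mul(Rational(1, 2), Pow(Z, -1), Add(3, Z)))
z = -75 (z = Mul(3, Mul(-5, 5)) = Mul(3, -25) = -75)
Add(z, Mul(Function('I')(-7), 35)) = Add(-75, Mul(Mul(Rational(1, 2), Pow(-7, -1), Add(3, -7)), 35)) = Add(-75, Mul(Mul(Rational(1, 2), Rational(-1, 7), -4), 35)) = Add(-75, Mul(Rational(2, 7), 35)) = Add(-75, 10) = -65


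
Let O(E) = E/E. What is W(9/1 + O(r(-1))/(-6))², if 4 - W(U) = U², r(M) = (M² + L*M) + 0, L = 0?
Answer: 7102225/1296 ≈ 5480.1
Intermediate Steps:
r(M) = M² (r(M) = (M² + 0*M) + 0 = (M² + 0) + 0 = M² + 0 = M²)
O(E) = 1
W(U) = 4 - U²
W(9/1 + O(r(-1))/(-6))² = (4 - (9/1 + 1/(-6))²)² = (4 - (9*1 + 1*(-⅙))²)² = (4 - (9 - ⅙)²)² = (4 - (53/6)²)² = (4 - 1*2809/36)² = (4 - 2809/36)² = (-2665/36)² = 7102225/1296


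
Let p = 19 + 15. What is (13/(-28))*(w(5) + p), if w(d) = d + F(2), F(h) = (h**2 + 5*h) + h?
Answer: -715/28 ≈ -25.536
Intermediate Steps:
F(h) = h**2 + 6*h
w(d) = 16 + d (w(d) = d + 2*(6 + 2) = d + 2*8 = d + 16 = 16 + d)
p = 34
(13/(-28))*(w(5) + p) = (13/(-28))*((16 + 5) + 34) = (13*(-1/28))*(21 + 34) = -13/28*55 = -715/28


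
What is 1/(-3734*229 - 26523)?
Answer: -1/881609 ≈ -1.1343e-6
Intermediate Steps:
1/(-3734*229 - 26523) = 1/(-855086 - 26523) = 1/(-881609) = -1/881609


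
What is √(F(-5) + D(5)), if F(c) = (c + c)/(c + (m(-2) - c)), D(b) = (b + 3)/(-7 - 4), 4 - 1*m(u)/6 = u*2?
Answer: I*√16302/132 ≈ 0.96727*I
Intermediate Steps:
m(u) = 24 - 12*u (m(u) = 24 - 6*u*2 = 24 - 12*u)
D(b) = -3/11 - b/11 (D(b) = (3 + b)/(-11) = (3 + b)*(-1/11) = -3/11 - b/11)
F(c) = c/24 (F(c) = (c + c)/(c + ((24 - 12*(-2)) - c)) = (2*c)/(c + ((24 + 24) - c)) = (2*c)/(c + (48 - c)) = (2*c)/48 = (2*c)*(1/48) = c/24)
√(F(-5) + D(5)) = √((1/24)*(-5) + (-3/11 - 1/11*5)) = √(-5/24 + (-3/11 - 5/11)) = √(-5/24 - 8/11) = √(-247/264) = I*√16302/132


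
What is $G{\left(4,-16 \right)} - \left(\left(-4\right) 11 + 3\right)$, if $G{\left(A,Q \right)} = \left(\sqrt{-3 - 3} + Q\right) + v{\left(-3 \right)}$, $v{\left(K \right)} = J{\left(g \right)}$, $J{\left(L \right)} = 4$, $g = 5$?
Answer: $29 + i \sqrt{6} \approx 29.0 + 2.4495 i$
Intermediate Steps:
$v{\left(K \right)} = 4$
$G{\left(A,Q \right)} = 4 + Q + i \sqrt{6}$ ($G{\left(A,Q \right)} = \left(\sqrt{-3 - 3} + Q\right) + 4 = \left(\sqrt{-6} + Q\right) + 4 = \left(i \sqrt{6} + Q\right) + 4 = \left(Q + i \sqrt{6}\right) + 4 = 4 + Q + i \sqrt{6}$)
$G{\left(4,-16 \right)} - \left(\left(-4\right) 11 + 3\right) = \left(4 - 16 + i \sqrt{6}\right) - \left(\left(-4\right) 11 + 3\right) = \left(-12 + i \sqrt{6}\right) - \left(-44 + 3\right) = \left(-12 + i \sqrt{6}\right) - -41 = \left(-12 + i \sqrt{6}\right) + 41 = 29 + i \sqrt{6}$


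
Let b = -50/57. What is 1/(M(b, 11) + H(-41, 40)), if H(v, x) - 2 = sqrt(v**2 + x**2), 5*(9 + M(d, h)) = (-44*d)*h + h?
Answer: 6507120/254800999 - 81225*sqrt(3281)/254800999 ≈ 0.0072784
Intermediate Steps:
b = -50/57 (b = -50*1/57 = -50/57 ≈ -0.87719)
M(d, h) = -9 + h/5 - 44*d*h/5 (M(d, h) = -9 + ((-44*d)*h + h)/5 = -9 + (-44*d*h + h)/5 = -9 + (h - 44*d*h)/5 = -9 + (h/5 - 44*d*h/5) = -9 + h/5 - 44*d*h/5)
H(v, x) = 2 + sqrt(v**2 + x**2)
1/(M(b, 11) + H(-41, 40)) = 1/((-9 + (1/5)*11 - 44/5*(-50/57)*11) + (2 + sqrt((-41)**2 + 40**2))) = 1/((-9 + 11/5 + 4840/57) + (2 + sqrt(1681 + 1600))) = 1/(22262/285 + (2 + sqrt(3281))) = 1/(22832/285 + sqrt(3281))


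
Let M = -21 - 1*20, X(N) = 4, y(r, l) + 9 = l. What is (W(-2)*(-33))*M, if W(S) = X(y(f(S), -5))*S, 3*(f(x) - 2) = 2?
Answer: -10824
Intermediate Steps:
f(x) = 8/3 (f(x) = 2 + (⅓)*2 = 2 + ⅔ = 8/3)
y(r, l) = -9 + l
W(S) = 4*S
M = -41 (M = -21 - 20 = -41)
(W(-2)*(-33))*M = ((4*(-2))*(-33))*(-41) = -8*(-33)*(-41) = 264*(-41) = -10824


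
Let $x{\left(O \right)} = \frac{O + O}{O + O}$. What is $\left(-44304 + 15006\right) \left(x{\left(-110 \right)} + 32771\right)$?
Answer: $-960154056$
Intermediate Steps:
$x{\left(O \right)} = 1$ ($x{\left(O \right)} = \frac{2 O}{2 O} = 2 O \frac{1}{2 O} = 1$)
$\left(-44304 + 15006\right) \left(x{\left(-110 \right)} + 32771\right) = \left(-44304 + 15006\right) \left(1 + 32771\right) = \left(-29298\right) 32772 = -960154056$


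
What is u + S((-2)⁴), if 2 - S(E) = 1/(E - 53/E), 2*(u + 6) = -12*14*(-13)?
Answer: 220848/203 ≈ 1087.9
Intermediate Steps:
u = 1086 (u = -6 + (-12*14*(-13))/2 = -6 + (-168*(-13))/2 = -6 + (½)*2184 = -6 + 1092 = 1086)
S(E) = 2 - 1/(E - 53/E)
u + S((-2)⁴) = 1086 + (-106 - 1*(-2)⁴ + 2*((-2)⁴)²)/(-53 + ((-2)⁴)²) = 1086 + (-106 - 1*16 + 2*16²)/(-53 + 16²) = 1086 + (-106 - 16 + 2*256)/(-53 + 256) = 1086 + (-106 - 16 + 512)/203 = 1086 + (1/203)*390 = 1086 + 390/203 = 220848/203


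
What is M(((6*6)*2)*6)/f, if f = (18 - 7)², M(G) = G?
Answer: 432/121 ≈ 3.5702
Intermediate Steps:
f = 121 (f = 11² = 121)
M(((6*6)*2)*6)/f = (((6*6)*2)*6)/121 = ((36*2)*6)/121 = (72*6)/121 = (1/121)*432 = 432/121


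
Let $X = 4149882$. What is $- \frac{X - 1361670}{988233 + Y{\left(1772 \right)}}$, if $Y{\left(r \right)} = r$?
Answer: $- \frac{2788212}{990005} \approx -2.8164$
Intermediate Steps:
$- \frac{X - 1361670}{988233 + Y{\left(1772 \right)}} = - \frac{4149882 - 1361670}{988233 + 1772} = - \frac{2788212}{990005}$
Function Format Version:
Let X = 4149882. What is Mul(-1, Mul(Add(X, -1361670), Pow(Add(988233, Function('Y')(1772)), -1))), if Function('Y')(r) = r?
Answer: Rational(-2788212, 990005) ≈ -2.8164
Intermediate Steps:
Mul(-1, Mul(Add(X, -1361670), Pow(Add(988233, Function('Y')(1772)), -1))) = Mul(-1, Mul(Add(4149882, -1361670), Pow(Add(988233, 1772), -1))) = Mul(-1, Mul(2788212, Pow(990005, -1))) = Mul(-1, Mul(2788212, Rational(1, 990005))) = Mul(-1, Rational(2788212, 990005)) = Rational(-2788212, 990005)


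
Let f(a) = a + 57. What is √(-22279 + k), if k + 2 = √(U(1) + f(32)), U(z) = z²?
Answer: √(-22281 + 3*√10) ≈ 149.24*I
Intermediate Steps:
f(a) = 57 + a
k = -2 + 3*√10 (k = -2 + √(1² + (57 + 32)) = -2 + √(1 + 89) = -2 + √90 = -2 + 3*√10 ≈ 7.4868)
√(-22279 + k) = √(-22279 + (-2 + 3*√10)) = √(-22281 + 3*√10)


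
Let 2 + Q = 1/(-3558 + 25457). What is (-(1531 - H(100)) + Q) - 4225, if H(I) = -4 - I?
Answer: -128371937/21899 ≈ -5862.0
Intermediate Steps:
Q = -43797/21899 (Q = -2 + 1/(-3558 + 25457) = -2 + 1/21899 = -43797/21899 ≈ -2.0000)
(-(1531 - H(100)) + Q) - 4225 = (-(1531 - (-4 - 1*100)) - 43797/21899) - 4225 = (-(1531 - (-4 - 100)) - 43797/21899) - 4225 = (-(1531 - 1*(-104)) - 43797/21899) - 4225 = (-(1531 + 104) - 43797/21899) - 4225 = (-1*1635 - 43797/21899) - 4225 = (-1635 - 43797/21899) - 4225 = -35848662/21899 - 4225 = -128371937/21899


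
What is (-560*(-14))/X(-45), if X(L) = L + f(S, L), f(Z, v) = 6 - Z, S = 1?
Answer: -196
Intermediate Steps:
X(L) = 5 + L (X(L) = L + (6 - 1*1) = L + (6 - 1) = L + 5 = 5 + L)
(-560*(-14))/X(-45) = (-560*(-14))/(5 - 45) = 7840/(-40) = 7840*(-1/40) = -196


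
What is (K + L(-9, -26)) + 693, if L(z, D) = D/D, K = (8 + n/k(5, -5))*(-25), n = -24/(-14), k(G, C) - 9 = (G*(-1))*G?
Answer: 13907/28 ≈ 496.68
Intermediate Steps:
k(G, C) = 9 - G**2 (k(G, C) = 9 + (G*(-1))*G = 9 + (-G)*G = 9 - G**2)
n = 12/7 (n = -24*(-1/14) = 12/7 ≈ 1.7143)
K = -5525/28 (K = (8 + 12/(7*(9 - 1*5**2)))*(-25) = (8 + 12/(7*(9 - 1*25)))*(-25) = (8 + 12/(7*(9 - 25)))*(-25) = (8 + (12/7)/(-16))*(-25) = (8 + (12/7)*(-1/16))*(-25) = (8 - 3/28)*(-25) = (221/28)*(-25) = -5525/28 ≈ -197.32)
L(z, D) = 1
(K + L(-9, -26)) + 693 = (-5525/28 + 1) + 693 = -5497/28 + 693 = 13907/28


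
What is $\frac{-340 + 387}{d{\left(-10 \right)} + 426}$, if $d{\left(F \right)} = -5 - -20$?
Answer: $\frac{47}{441} \approx 0.10658$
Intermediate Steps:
$d{\left(F \right)} = 15$ ($d{\left(F \right)} = -5 + 20 = 15$)
$\frac{-340 + 387}{d{\left(-10 \right)} + 426} = \frac{-340 + 387}{15 + 426} = \frac{47}{441}$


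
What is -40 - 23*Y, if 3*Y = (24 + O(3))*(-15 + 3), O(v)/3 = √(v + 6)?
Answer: 2996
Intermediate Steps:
O(v) = 3*√(6 + v) (O(v) = 3*√(v + 6) = 3*√(6 + v))
Y = -132 (Y = ((24 + 3*√(6 + 3))*(-15 + 3))/3 = ((24 + 3*√9)*(-12))/3 = ((24 + 3*3)*(-12))/3 = ((24 + 9)*(-12))/3 = (33*(-12))/3 = (⅓)*(-396) = -132)
-40 - 23*Y = -40 - 23*(-132) = -40 + 3036 = 2996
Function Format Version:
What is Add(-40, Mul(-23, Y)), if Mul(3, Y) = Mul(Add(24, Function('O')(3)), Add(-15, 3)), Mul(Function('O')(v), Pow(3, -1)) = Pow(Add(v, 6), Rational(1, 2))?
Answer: 2996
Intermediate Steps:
Function('O')(v) = Mul(3, Pow(Add(6, v), Rational(1, 2))) (Function('O')(v) = Mul(3, Pow(Add(v, 6), Rational(1, 2))) = Mul(3, Pow(Add(6, v), Rational(1, 2))))
Y = -132 (Y = Mul(Rational(1, 3), Mul(Add(24, Mul(3, Pow(Add(6, 3), Rational(1, 2)))), Add(-15, 3))) = Mul(Rational(1, 3), Mul(Add(24, Mul(3, Pow(9, Rational(1, 2)))), -12)) = Mul(Rational(1, 3), Mul(Add(24, Mul(3, 3)), -12)) = Mul(Rational(1, 3), Mul(Add(24, 9), -12)) = Mul(Rational(1, 3), Mul(33, -12)) = Mul(Rational(1, 3), -396) = -132)
Add(-40, Mul(-23, Y)) = Add(-40, Mul(-23, -132)) = Add(-40, 3036) = 2996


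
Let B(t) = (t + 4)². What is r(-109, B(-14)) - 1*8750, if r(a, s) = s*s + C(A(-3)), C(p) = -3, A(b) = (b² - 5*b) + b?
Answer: 1247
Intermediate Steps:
A(b) = b² - 4*b
B(t) = (4 + t)²
r(a, s) = -3 + s² (r(a, s) = s*s - 3 = s² - 3 = -3 + s²)
r(-109, B(-14)) - 1*8750 = (-3 + ((4 - 14)²)²) - 1*8750 = (-3 + ((-10)²)²) - 8750 = (-3 + 100²) - 8750 = (-3 + 10000) - 8750 = 9997 - 8750 = 1247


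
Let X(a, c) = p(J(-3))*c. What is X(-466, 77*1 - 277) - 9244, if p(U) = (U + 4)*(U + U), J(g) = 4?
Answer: -22044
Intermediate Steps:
p(U) = 2*U*(4 + U) (p(U) = (4 + U)*(2*U) = 2*U*(4 + U))
X(a, c) = 64*c (X(a, c) = (2*4*(4 + 4))*c = (2*4*8)*c = 64*c)
X(-466, 77*1 - 277) - 9244 = 64*(77*1 - 277) - 9244 = 64*(77 - 277) - 9244 = 64*(-200) - 9244 = -12800 - 9244 = -22044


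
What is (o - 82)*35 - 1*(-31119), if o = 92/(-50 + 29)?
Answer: 84287/3 ≈ 28096.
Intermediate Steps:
o = -92/21 (o = 92/(-21) = 92*(-1/21) = -92/21 ≈ -4.3810)
(o - 82)*35 - 1*(-31119) = (-92/21 - 82)*35 - 1*(-31119) = -1814/21*35 + 31119 = -9070/3 + 31119 = 84287/3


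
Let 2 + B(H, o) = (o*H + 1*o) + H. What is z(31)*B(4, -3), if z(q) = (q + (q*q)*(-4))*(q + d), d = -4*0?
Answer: 1536639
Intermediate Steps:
d = 0
B(H, o) = -2 + H + o + H*o (B(H, o) = -2 + ((o*H + 1*o) + H) = -2 + ((H*o + o) + H) = -2 + ((o + H*o) + H) = -2 + (H + o + H*o) = -2 + H + o + H*o)
z(q) = q*(q - 4*q**2) (z(q) = (q + (q*q)*(-4))*(q + 0) = (q + q**2*(-4))*q = (q - 4*q**2)*q = q*(q - 4*q**2))
z(31)*B(4, -3) = (31**2*(1 - 4*31))*(-2 + 4 - 3 + 4*(-3)) = (961*(1 - 124))*(-2 + 4 - 3 - 12) = (961*(-123))*(-13) = -118203*(-13) = 1536639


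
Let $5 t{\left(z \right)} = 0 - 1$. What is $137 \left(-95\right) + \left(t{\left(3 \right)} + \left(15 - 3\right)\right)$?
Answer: $- \frac{65016}{5} \approx -13003.0$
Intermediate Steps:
$t{\left(z \right)} = - \frac{1}{5}$ ($t{\left(z \right)} = \frac{0 - 1}{5} = \frac{1}{5} \left(-1\right) = - \frac{1}{5}$)
$137 \left(-95\right) + \left(t{\left(3 \right)} + \left(15 - 3\right)\right) = 137 \left(-95\right) + \left(- \frac{1}{5} + \left(15 - 3\right)\right) = -13015 + \left(- \frac{1}{5} + \left(15 - 3\right)\right) = -13015 + \left(- \frac{1}{5} + 12\right) = -13015 + \frac{59}{5} = - \frac{65016}{5}$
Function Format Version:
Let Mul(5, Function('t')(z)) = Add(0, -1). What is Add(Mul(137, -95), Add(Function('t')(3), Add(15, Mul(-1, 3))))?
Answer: Rational(-65016, 5) ≈ -13003.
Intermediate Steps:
Function('t')(z) = Rational(-1, 5) (Function('t')(z) = Mul(Rational(1, 5), Add(0, -1)) = Mul(Rational(1, 5), -1) = Rational(-1, 5))
Add(Mul(137, -95), Add(Function('t')(3), Add(15, Mul(-1, 3)))) = Add(Mul(137, -95), Add(Rational(-1, 5), Add(15, Mul(-1, 3)))) = Add(-13015, Add(Rational(-1, 5), Add(15, -3))) = Add(-13015, Add(Rational(-1, 5), 12)) = Add(-13015, Rational(59, 5)) = Rational(-65016, 5)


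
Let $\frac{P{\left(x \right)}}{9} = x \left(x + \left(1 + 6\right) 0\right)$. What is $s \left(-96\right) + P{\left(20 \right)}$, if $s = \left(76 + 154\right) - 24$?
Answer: $-16176$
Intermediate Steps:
$s = 206$ ($s = 230 - 24 = 206$)
$P{\left(x \right)} = 9 x^{2}$ ($P{\left(x \right)} = 9 x \left(x + \left(1 + 6\right) 0\right) = 9 x \left(x + 7 \cdot 0\right) = 9 x \left(x + 0\right) = 9 x x = 9 x^{2}$)
$s \left(-96\right) + P{\left(20 \right)} = 206 \left(-96\right) + 9 \cdot 20^{2} = -19776 + 9 \cdot 400 = -19776 + 3600 = -16176$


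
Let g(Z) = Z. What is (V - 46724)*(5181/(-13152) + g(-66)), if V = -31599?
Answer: 22797553933/4384 ≈ 5.2002e+6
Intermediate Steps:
(V - 46724)*(5181/(-13152) + g(-66)) = (-31599 - 46724)*(5181/(-13152) - 66) = -78323*(5181*(-1/13152) - 66) = -78323*(-1727/4384 - 66) = -78323*(-291071/4384) = 22797553933/4384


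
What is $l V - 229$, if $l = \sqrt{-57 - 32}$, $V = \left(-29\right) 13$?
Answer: $-229 - 377 i \sqrt{89} \approx -229.0 - 3556.6 i$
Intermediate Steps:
$V = -377$
$l = i \sqrt{89}$ ($l = \sqrt{-89} = i \sqrt{89} \approx 9.434 i$)
$l V - 229 = i \sqrt{89} \left(-377\right) - 229 = - 377 i \sqrt{89} - 229 = -229 - 377 i \sqrt{89}$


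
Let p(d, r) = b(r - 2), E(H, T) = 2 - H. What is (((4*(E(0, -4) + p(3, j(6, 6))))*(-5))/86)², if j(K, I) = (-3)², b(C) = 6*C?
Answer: 193600/1849 ≈ 104.71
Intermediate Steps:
j(K, I) = 9
p(d, r) = -12 + 6*r (p(d, r) = 6*(r - 2) = 6*(-2 + r) = -12 + 6*r)
(((4*(E(0, -4) + p(3, j(6, 6))))*(-5))/86)² = (((4*((2 - 1*0) + (-12 + 6*9)))*(-5))/86)² = (((4*((2 + 0) + (-12 + 54)))*(-5))*(1/86))² = (((4*(2 + 42))*(-5))*(1/86))² = (((4*44)*(-5))*(1/86))² = ((176*(-5))*(1/86))² = (-880*1/86)² = (-440/43)² = 193600/1849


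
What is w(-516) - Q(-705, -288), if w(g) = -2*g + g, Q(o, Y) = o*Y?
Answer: -202524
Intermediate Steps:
Q(o, Y) = Y*o
w(g) = -g
w(-516) - Q(-705, -288) = -1*(-516) - (-288)*(-705) = 516 - 1*203040 = 516 - 203040 = -202524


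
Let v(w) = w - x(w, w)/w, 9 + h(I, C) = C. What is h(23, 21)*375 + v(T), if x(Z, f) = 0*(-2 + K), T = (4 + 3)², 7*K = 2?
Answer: 4549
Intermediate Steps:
K = 2/7 (K = (⅐)*2 = 2/7 ≈ 0.28571)
h(I, C) = -9 + C
T = 49 (T = 7² = 49)
x(Z, f) = 0 (x(Z, f) = 0*(-2 + 2/7) = 0*(-12/7) = 0)
v(w) = w (v(w) = w - 0/w = w - 1*0 = w + 0 = w)
h(23, 21)*375 + v(T) = (-9 + 21)*375 + 49 = 12*375 + 49 = 4500 + 49 = 4549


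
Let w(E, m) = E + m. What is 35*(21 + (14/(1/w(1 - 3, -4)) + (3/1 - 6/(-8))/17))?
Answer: -149415/68 ≈ -2197.3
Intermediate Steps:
35*(21 + (14/(1/w(1 - 3, -4)) + (3/1 - 6/(-8))/17)) = 35*(21 + (14/(1/((1 - 3) - 4)) + (3/1 - 6/(-8))/17)) = 35*(21 + (14/(1/(-2 - 4)) + (3*1 - 6*(-1/8))*(1/17))) = 35*(21 + (14/(1/(-6)) + (3 + 3/4)*(1/17))) = 35*(21 + (14/(-1/6) + (15/4)*(1/17))) = 35*(21 + (14*(-6) + 15/68)) = 35*(21 + (-84 + 15/68)) = 35*(21 - 5697/68) = 35*(-4269/68) = -149415/68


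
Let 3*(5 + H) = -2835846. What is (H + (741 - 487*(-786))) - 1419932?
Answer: -1981696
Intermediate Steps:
H = -945287 (H = -5 + (⅓)*(-2835846) = -5 - 945282 = -945287)
(H + (741 - 487*(-786))) - 1419932 = (-945287 + (741 - 487*(-786))) - 1419932 = (-945287 + (741 + 382782)) - 1419932 = (-945287 + 383523) - 1419932 = -561764 - 1419932 = -1981696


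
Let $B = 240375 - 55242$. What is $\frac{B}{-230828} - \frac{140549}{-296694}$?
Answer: $- \frac{864815605}{2634049332} \approx -0.32832$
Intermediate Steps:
$B = 185133$ ($B = 240375 - 55242 = 185133$)
$\frac{B}{-230828} - \frac{140549}{-296694} = \frac{185133}{-230828} - \frac{140549}{-296694} = 185133 \left(- \frac{1}{230828}\right) - - \frac{140549}{296694} = - \frac{14241}{17756} + \frac{140549}{296694} = - \frac{864815605}{2634049332}$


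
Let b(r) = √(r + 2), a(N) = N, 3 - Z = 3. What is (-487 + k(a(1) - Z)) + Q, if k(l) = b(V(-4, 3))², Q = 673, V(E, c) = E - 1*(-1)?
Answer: 185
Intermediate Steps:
Z = 0 (Z = 3 - 1*3 = 3 - 3 = 0)
V(E, c) = 1 + E (V(E, c) = E + 1 = 1 + E)
b(r) = √(2 + r)
k(l) = -1 (k(l) = (√(2 + (1 - 4)))² = (√(2 - 3))² = (√(-1))² = I² = -1)
(-487 + k(a(1) - Z)) + Q = (-487 - 1) + 673 = -488 + 673 = 185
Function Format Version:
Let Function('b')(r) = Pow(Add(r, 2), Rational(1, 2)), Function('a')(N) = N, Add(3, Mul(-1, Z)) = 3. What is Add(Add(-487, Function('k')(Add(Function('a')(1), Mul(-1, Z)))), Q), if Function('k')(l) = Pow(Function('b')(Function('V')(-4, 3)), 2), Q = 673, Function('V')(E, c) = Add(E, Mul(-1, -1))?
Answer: 185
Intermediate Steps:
Z = 0 (Z = Add(3, Mul(-1, 3)) = Add(3, -3) = 0)
Function('V')(E, c) = Add(1, E) (Function('V')(E, c) = Add(E, 1) = Add(1, E))
Function('b')(r) = Pow(Add(2, r), Rational(1, 2))
Function('k')(l) = -1 (Function('k')(l) = Pow(Pow(Add(2, Add(1, -4)), Rational(1, 2)), 2) = Pow(Pow(Add(2, -3), Rational(1, 2)), 2) = Pow(Pow(-1, Rational(1, 2)), 2) = Pow(I, 2) = -1)
Add(Add(-487, Function('k')(Add(Function('a')(1), Mul(-1, Z)))), Q) = Add(Add(-487, -1), 673) = Add(-488, 673) = 185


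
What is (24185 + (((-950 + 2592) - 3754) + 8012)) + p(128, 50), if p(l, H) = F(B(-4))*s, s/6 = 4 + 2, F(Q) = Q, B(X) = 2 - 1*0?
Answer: 30157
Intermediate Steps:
B(X) = 2 (B(X) = 2 + 0 = 2)
s = 36 (s = 6*(4 + 2) = 6*6 = 36)
p(l, H) = 72 (p(l, H) = 2*36 = 72)
(24185 + (((-950 + 2592) - 3754) + 8012)) + p(128, 50) = (24185 + (((-950 + 2592) - 3754) + 8012)) + 72 = (24185 + ((1642 - 3754) + 8012)) + 72 = (24185 + (-2112 + 8012)) + 72 = (24185 + 5900) + 72 = 30085 + 72 = 30157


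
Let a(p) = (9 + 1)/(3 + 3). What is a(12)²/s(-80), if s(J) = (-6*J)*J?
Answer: -1/13824 ≈ -7.2338e-5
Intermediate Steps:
a(p) = 5/3 (a(p) = 10/6 = 10*(⅙) = 5/3)
s(J) = -6*J²
a(12)²/s(-80) = (5/3)²/((-6*(-80)²)) = 25/(9*((-6*6400))) = (25/9)/(-38400) = (25/9)*(-1/38400) = -1/13824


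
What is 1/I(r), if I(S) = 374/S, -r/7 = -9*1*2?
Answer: 63/187 ≈ 0.33690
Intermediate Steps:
r = 126 (r = -7*(-9*1)*2 = -(-63)*2 = -7*(-18) = 126)
1/I(r) = 1/(374/126) = 1/(374*(1/126)) = 1/(187/63) = 63/187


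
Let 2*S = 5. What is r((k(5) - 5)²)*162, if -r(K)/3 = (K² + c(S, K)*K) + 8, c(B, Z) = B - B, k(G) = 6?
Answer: -4374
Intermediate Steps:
S = 5/2 (S = (½)*5 = 5/2 ≈ 2.5000)
c(B, Z) = 0
r(K) = -24 - 3*K² (r(K) = -3*((K² + 0*K) + 8) = -3*((K² + 0) + 8) = -3*(K² + 8) = -3*(8 + K²) = -24 - 3*K²)
r((k(5) - 5)²)*162 = (-24 - 3*(6 - 5)⁴)*162 = (-24 - 3*(1²)²)*162 = (-24 - 3*1²)*162 = (-24 - 3*1)*162 = (-24 - 3)*162 = -27*162 = -4374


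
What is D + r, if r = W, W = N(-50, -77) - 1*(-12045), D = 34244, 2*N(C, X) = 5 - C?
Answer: 92633/2 ≈ 46317.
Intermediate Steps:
N(C, X) = 5/2 - C/2 (N(C, X) = (5 - C)/2 = 5/2 - C/2)
W = 24145/2 (W = (5/2 - ½*(-50)) - 1*(-12045) = (5/2 + 25) + 12045 = 55/2 + 12045 = 24145/2 ≈ 12073.)
r = 24145/2 ≈ 12073.
D + r = 34244 + 24145/2 = 92633/2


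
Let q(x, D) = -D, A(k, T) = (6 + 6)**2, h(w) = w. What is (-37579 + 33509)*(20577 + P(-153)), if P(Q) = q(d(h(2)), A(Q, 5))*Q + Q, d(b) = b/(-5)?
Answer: -172795920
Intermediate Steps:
d(b) = -b/5 (d(b) = b*(-1/5) = -b/5)
A(k, T) = 144 (A(k, T) = 12**2 = 144)
P(Q) = -143*Q (P(Q) = (-1*144)*Q + Q = -144*Q + Q = -143*Q)
(-37579 + 33509)*(20577 + P(-153)) = (-37579 + 33509)*(20577 - 143*(-153)) = -4070*(20577 + 21879) = -4070*42456 = -172795920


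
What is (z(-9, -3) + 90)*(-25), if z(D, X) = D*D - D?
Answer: -4500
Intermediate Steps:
z(D, X) = D² - D
(z(-9, -3) + 90)*(-25) = (-9*(-1 - 9) + 90)*(-25) = (-9*(-10) + 90)*(-25) = (90 + 90)*(-25) = 180*(-25) = -4500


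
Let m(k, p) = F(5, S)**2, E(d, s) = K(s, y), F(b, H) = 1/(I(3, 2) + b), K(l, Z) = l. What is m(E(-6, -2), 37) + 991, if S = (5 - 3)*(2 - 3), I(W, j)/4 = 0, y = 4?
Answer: 24776/25 ≈ 991.04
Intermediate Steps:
I(W, j) = 0 (I(W, j) = 4*0 = 0)
S = -2 (S = 2*(-1) = -2)
F(b, H) = 1/b (F(b, H) = 1/(0 + b) = 1/b)
E(d, s) = s
m(k, p) = 1/25 (m(k, p) = (1/5)**2 = 1/25)
m(E(-6, -2), 37) + 991 = 1/25 + 991 = 24776/25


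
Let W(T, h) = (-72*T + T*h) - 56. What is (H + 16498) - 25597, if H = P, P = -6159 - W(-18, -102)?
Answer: -18334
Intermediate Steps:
W(T, h) = -56 - 72*T + T*h
P = -9235 (P = -6159 - (-56 - 72*(-18) - 18*(-102)) = -6159 - (-56 + 1296 + 1836) = -6159 - 1*3076 = -6159 - 3076 = -9235)
H = -9235
(H + 16498) - 25597 = (-9235 + 16498) - 25597 = 7263 - 25597 = -18334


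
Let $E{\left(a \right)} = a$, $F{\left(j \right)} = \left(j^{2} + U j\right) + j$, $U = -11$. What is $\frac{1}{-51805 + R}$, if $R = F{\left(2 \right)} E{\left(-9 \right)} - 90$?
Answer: $- \frac{1}{51751} \approx -1.9323 \cdot 10^{-5}$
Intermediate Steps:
$F{\left(j \right)} = j^{2} - 10 j$ ($F{\left(j \right)} = \left(j^{2} - 11 j\right) + j = j^{2} - 10 j$)
$R = 54$ ($R = 2 \left(-10 + 2\right) \left(-9\right) - 90 = 2 \left(-8\right) \left(-9\right) - 90 = \left(-16\right) \left(-9\right) - 90 = 144 - 90 = 54$)
$\frac{1}{-51805 + R} = \frac{1}{-51805 + 54} = \frac{1}{-51751} = - \frac{1}{51751}$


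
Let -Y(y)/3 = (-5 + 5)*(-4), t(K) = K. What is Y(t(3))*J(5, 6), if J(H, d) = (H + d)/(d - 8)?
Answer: 0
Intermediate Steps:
J(H, d) = (H + d)/(-8 + d)
Y(y) = 0 (Y(y) = -3*(-5 + 5)*(-4) = -0*(-4) = -3*0 = 0)
Y(t(3))*J(5, 6) = 0*((5 + 6)/(-8 + 6)) = 0*(11/(-2)) = 0*(-½*11) = 0*(-11/2) = 0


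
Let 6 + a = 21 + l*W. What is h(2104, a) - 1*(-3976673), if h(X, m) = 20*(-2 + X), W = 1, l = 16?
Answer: 4018713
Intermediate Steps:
a = 31 (a = -6 + (21 + 16*1) = -6 + (21 + 16) = -6 + 37 = 31)
h(X, m) = -40 + 20*X
h(2104, a) - 1*(-3976673) = (-40 + 20*2104) - 1*(-3976673) = (-40 + 42080) + 3976673 = 42040 + 3976673 = 4018713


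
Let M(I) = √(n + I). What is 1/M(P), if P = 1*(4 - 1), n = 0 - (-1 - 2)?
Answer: √6/6 ≈ 0.40825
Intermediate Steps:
n = 3 (n = 0 - 1*(-3) = 0 + 3 = 3)
P = 3 (P = 1*3 = 3)
M(I) = √(3 + I)
1/M(P) = 1/(√(3 + 3)) = 1/(√6) = √6/6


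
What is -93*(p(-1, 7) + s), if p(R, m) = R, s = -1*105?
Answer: 9858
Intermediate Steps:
s = -105
-93*(p(-1, 7) + s) = -93*(-1 - 105) = -93*(-106) = 9858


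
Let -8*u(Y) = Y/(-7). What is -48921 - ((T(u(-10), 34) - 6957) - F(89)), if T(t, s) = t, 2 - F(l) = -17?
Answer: -1174455/28 ≈ -41945.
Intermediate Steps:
u(Y) = Y/56 (u(Y) = -Y/(8*(-7)) = -Y*(-1)/(8*7) = -(-1)*Y/56 = Y/56)
F(l) = 19 (F(l) = 2 - 1*(-17) = 2 + 17 = 19)
-48921 - ((T(u(-10), 34) - 6957) - F(89)) = -48921 - (((1/56)*(-10) - 6957) - 1*19) = -48921 - ((-5/28 - 6957) - 19) = -48921 - (-194801/28 - 19) = -48921 - 1*(-195333/28) = -48921 + 195333/28 = -1174455/28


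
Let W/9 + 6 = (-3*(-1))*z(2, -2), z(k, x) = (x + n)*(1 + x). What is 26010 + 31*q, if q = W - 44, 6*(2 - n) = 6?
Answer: 23809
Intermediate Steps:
n = 1 (n = 2 - ⅙*6 = 2 - 1 = 1)
z(k, x) = (1 + x)² (z(k, x) = (x + 1)*(1 + x) = (1 + x)*(1 + x) = (1 + x)²)
W = -27 (W = -54 + 9*((-3*(-1))*(1 + (-2)² + 2*(-2))) = -54 + 9*(3*(1 + 4 - 4)) = -54 + 9*(3*1) = -54 + 9*3 = -54 + 27 = -27)
q = -71 (q = -27 - 44 = -71)
26010 + 31*q = 26010 + 31*(-71) = 26010 - 2201 = 23809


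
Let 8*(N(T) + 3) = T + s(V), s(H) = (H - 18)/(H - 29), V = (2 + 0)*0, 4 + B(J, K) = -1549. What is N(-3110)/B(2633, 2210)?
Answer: 22717/90074 ≈ 0.25220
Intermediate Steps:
B(J, K) = -1553 (B(J, K) = -4 - 1549 = -1553)
V = 0 (V = 2*0 = 0)
s(H) = (-18 + H)/(-29 + H)
N(T) = -339/116 + T/8 (N(T) = -3 + (T + (-18 + 0)/(-29 + 0))/8 = -3 + (T - 18/(-29))/8 = -3 + (T - 1/29*(-18))/8 = -3 + (T + 18/29)/8 = -3 + (18/29 + T)/8 = -3 + (9/116 + T/8) = -339/116 + T/8)
N(-3110)/B(2633, 2210) = (-339/116 + (⅛)*(-3110))/(-1553) = (-339/116 - 1555/4)*(-1/1553) = -22717/58*(-1/1553) = 22717/90074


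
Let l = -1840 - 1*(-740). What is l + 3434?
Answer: 2334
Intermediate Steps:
l = -1100 (l = -1840 + 740 = -1100)
l + 3434 = -1100 + 3434 = 2334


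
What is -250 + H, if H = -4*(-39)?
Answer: -94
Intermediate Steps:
H = 156
-250 + H = -250 + 156 = -94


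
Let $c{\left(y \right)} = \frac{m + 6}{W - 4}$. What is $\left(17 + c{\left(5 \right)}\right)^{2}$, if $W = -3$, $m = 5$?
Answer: $\frac{11664}{49} \approx 238.04$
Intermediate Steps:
$c{\left(y \right)} = - \frac{11}{7}$ ($c{\left(y \right)} = \frac{5 + 6}{-3 - 4} = \frac{11}{-7} = 11 \left(- \frac{1}{7}\right) = - \frac{11}{7}$)
$\left(17 + c{\left(5 \right)}\right)^{2} = \left(17 - \frac{11}{7}\right)^{2} = \left(\frac{108}{7}\right)^{2} = \frac{11664}{49}$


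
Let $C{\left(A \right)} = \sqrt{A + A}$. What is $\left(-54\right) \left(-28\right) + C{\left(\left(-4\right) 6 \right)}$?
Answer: $1512 + 4 i \sqrt{3} \approx 1512.0 + 6.9282 i$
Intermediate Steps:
$C{\left(A \right)} = \sqrt{2} \sqrt{A}$ ($C{\left(A \right)} = \sqrt{2 A} = \sqrt{2} \sqrt{A}$)
$\left(-54\right) \left(-28\right) + C{\left(\left(-4\right) 6 \right)} = \left(-54\right) \left(-28\right) + \sqrt{2} \sqrt{\left(-4\right) 6} = 1512 + \sqrt{2} \sqrt{-24} = 1512 + \sqrt{2} \cdot 2 i \sqrt{6} = 1512 + 4 i \sqrt{3}$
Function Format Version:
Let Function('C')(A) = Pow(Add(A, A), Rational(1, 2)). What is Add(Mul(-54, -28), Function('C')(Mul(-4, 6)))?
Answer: Add(1512, Mul(4, I, Pow(3, Rational(1, 2)))) ≈ Add(1512.0, Mul(6.9282, I))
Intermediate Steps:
Function('C')(A) = Mul(Pow(2, Rational(1, 2)), Pow(A, Rational(1, 2))) (Function('C')(A) = Pow(Mul(2, A), Rational(1, 2)) = Mul(Pow(2, Rational(1, 2)), Pow(A, Rational(1, 2))))
Add(Mul(-54, -28), Function('C')(Mul(-4, 6))) = Add(Mul(-54, -28), Mul(Pow(2, Rational(1, 2)), Pow(Mul(-4, 6), Rational(1, 2)))) = Add(1512, Mul(Pow(2, Rational(1, 2)), Pow(-24, Rational(1, 2)))) = Add(1512, Mul(Pow(2, Rational(1, 2)), Mul(2, I, Pow(6, Rational(1, 2))))) = Add(1512, Mul(4, I, Pow(3, Rational(1, 2))))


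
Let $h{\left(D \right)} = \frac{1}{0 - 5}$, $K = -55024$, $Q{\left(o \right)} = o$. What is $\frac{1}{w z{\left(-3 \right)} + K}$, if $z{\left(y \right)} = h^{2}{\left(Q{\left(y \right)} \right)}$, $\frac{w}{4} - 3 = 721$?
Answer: $- \frac{25}{1372704} \approx -1.8212 \cdot 10^{-5}$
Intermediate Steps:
$w = 2896$ ($w = 12 + 4 \cdot 721 = 12 + 2884 = 2896$)
$h{\left(D \right)} = - \frac{1}{5}$ ($h{\left(D \right)} = \frac{1}{-5} = - \frac{1}{5}$)
$z{\left(y \right)} = \frac{1}{25}$ ($z{\left(y \right)} = \left(- \frac{1}{5}\right)^{2} = \frac{1}{25}$)
$\frac{1}{w z{\left(-3 \right)} + K} = \frac{1}{2896 \cdot \frac{1}{25} - 55024} = \frac{1}{\frac{2896}{25} - 55024} = \frac{1}{- \frac{1372704}{25}} = - \frac{25}{1372704}$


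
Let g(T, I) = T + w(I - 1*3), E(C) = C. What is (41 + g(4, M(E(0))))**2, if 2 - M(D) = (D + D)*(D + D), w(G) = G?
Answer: 1936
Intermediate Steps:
M(D) = 2 - 4*D**2 (M(D) = 2 - (D + D)*(D + D) = 2 - 2*D*2*D = 2 - 4*D**2)
g(T, I) = -3 + I + T (g(T, I) = T + (I - 1*3) = T + (I - 3) = T + (-3 + I) = -3 + I + T)
(41 + g(4, M(E(0))))**2 = (41 + (-3 + (2 - 4*0**2) + 4))**2 = (41 + (-3 + (2 - 4*0) + 4))**2 = (41 + (-3 + (2 + 0) + 4))**2 = (41 + (-3 + 2 + 4))**2 = (41 + 3)**2 = 44**2 = 1936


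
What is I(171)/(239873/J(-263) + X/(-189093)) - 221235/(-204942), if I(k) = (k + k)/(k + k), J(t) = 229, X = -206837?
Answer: 837849837708862/775460749816667 ≈ 1.0805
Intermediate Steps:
I(k) = 1 (I(k) = (2*k)/((2*k)) = (2*k)*(1/(2*k)) = 1)
I(171)/(239873/J(-263) + X/(-189093)) - 221235/(-204942) = 1/(239873/229 - 206837/(-189093)) - 221235/(-204942) = 1/(239873*(1/229) - 206837*(-1/189093)) - 221235*(-1/204942) = 1/(239873/229 + 206837/189093) + 73745/68314 = 1/(45405670862/43302297) + 73745/68314 = 1*(43302297/45405670862) + 73745/68314 = 43302297/45405670862 + 73745/68314 = 837849837708862/775460749816667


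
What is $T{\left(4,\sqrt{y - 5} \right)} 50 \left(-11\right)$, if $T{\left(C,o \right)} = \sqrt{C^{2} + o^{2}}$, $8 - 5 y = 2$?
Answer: $- 110 \sqrt{305} \approx -1921.1$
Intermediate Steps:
$y = \frac{6}{5}$ ($y = \frac{8}{5} - \frac{2}{5} = \frac{6}{5} \approx 1.2$)
$T{\left(4,\sqrt{y - 5} \right)} 50 \left(-11\right) = \sqrt{4^{2} + \left(\sqrt{\frac{6}{5} - 5}\right)^{2}} \cdot 50 \left(-11\right) = \sqrt{16 + \left(\sqrt{- \frac{19}{5}}\right)^{2}} \cdot 50 \left(-11\right) = \sqrt{16 + \left(\frac{i \sqrt{95}}{5}\right)^{2}} \cdot 50 \left(-11\right) = \sqrt{16 - \frac{19}{5}} \cdot 50 \left(-11\right) = \sqrt{\frac{61}{5}} \cdot 50 \left(-11\right) = \frac{\sqrt{305}}{5} \cdot 50 \left(-11\right) = 10 \sqrt{305} \left(-11\right) = - 110 \sqrt{305}$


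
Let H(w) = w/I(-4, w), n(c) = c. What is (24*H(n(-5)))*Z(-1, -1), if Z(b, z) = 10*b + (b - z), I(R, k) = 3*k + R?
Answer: -1200/19 ≈ -63.158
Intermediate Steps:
I(R, k) = R + 3*k
H(w) = w/(-4 + 3*w)
Z(b, z) = -z + 11*b
(24*H(n(-5)))*Z(-1, -1) = (24*(-5/(-4 + 3*(-5))))*(-1*(-1) + 11*(-1)) = (24*(-5/(-4 - 15)))*(1 - 11) = (24*(-5/(-19)))*(-10) = (24*(-5*(-1/19)))*(-10) = (24*(5/19))*(-10) = (120/19)*(-10) = -1200/19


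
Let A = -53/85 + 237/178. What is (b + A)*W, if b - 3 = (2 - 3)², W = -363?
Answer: -25856853/15130 ≈ -1709.0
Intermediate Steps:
A = 10711/15130 (A = -53*1/85 + 237*(1/178) = -53/85 + 237/178 = 10711/15130 ≈ 0.70793)
b = 4 (b = 3 + (2 - 3)² = 3 + (-1)² = 3 + 1 = 4)
(b + A)*W = (4 + 10711/15130)*(-363) = (71231/15130)*(-363) = -25856853/15130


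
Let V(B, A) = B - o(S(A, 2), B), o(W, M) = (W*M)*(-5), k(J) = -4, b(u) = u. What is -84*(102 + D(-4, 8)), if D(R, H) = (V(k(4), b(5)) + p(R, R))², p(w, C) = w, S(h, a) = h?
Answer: -988344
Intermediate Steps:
o(W, M) = -5*M*W (o(W, M) = (M*W)*(-5) = -5*M*W)
V(B, A) = B + 5*A*B (V(B, A) = B - (-5)*B*A = B - (-5)*A*B = B + 5*A*B)
D(R, H) = (-104 + R)² (D(R, H) = (-4*(1 + 5*5) + R)² = (-4*(1 + 25) + R)² = (-4*26 + R)² = (-104 + R)²)
-84*(102 + D(-4, 8)) = -84*(102 + (-104 - 4)²) = -84*(102 + (-108)²) = -84*(102 + 11664) = -84*11766 = -988344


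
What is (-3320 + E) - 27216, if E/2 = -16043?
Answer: -62622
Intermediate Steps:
E = -32086 (E = 2*(-16043) = -32086)
(-3320 + E) - 27216 = (-3320 - 32086) - 27216 = -35406 - 27216 = -62622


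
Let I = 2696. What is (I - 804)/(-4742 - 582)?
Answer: -43/121 ≈ -0.35537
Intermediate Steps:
(I - 804)/(-4742 - 582) = (2696 - 804)/(-4742 - 582) = 1892/(-5324) = 1892*(-1/5324) = -43/121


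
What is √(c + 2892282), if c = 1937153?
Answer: √4829435 ≈ 2197.6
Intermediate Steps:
√(c + 2892282) = √(1937153 + 2892282) = √4829435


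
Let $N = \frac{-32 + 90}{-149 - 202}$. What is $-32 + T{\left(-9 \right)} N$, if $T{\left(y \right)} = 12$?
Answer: $- \frac{3976}{117} \approx -33.983$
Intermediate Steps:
$N = - \frac{58}{351}$ ($N = \frac{58}{-351} = 58 \left(- \frac{1}{351}\right) = - \frac{58}{351} \approx -0.16524$)
$-32 + T{\left(-9 \right)} N = -32 + 12 \left(- \frac{58}{351}\right) = -32 - \frac{232}{117} = - \frac{3976}{117}$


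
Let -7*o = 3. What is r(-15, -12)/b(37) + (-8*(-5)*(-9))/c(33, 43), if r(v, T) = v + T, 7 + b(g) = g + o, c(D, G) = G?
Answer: -9183/989 ≈ -9.2851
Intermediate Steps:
o = -3/7 (o = -⅐*3 = -3/7 ≈ -0.42857)
b(g) = -52/7 + g (b(g) = -7 + (g - 3/7) = -7 + (-3/7 + g) = -52/7 + g)
r(v, T) = T + v
r(-15, -12)/b(37) + (-8*(-5)*(-9))/c(33, 43) = (-12 - 15)/(-52/7 + 37) + (-8*(-5)*(-9))/43 = -27/207/7 + (40*(-9))*(1/43) = -27*7/207 - 360*1/43 = -21/23 - 360/43 = -9183/989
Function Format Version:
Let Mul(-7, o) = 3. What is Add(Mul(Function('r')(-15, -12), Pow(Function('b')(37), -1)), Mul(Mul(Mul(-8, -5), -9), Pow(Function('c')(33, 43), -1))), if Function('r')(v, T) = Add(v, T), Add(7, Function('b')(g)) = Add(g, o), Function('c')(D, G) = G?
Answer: Rational(-9183, 989) ≈ -9.2851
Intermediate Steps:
o = Rational(-3, 7) (o = Mul(Rational(-1, 7), 3) = Rational(-3, 7) ≈ -0.42857)
Function('b')(g) = Add(Rational(-52, 7), g) (Function('b')(g) = Add(-7, Add(g, Rational(-3, 7))) = Add(-7, Add(Rational(-3, 7), g)) = Add(Rational(-52, 7), g))
Function('r')(v, T) = Add(T, v)
Add(Mul(Function('r')(-15, -12), Pow(Function('b')(37), -1)), Mul(Mul(Mul(-8, -5), -9), Pow(Function('c')(33, 43), -1))) = Add(Mul(Add(-12, -15), Pow(Add(Rational(-52, 7), 37), -1)), Mul(Mul(Mul(-8, -5), -9), Pow(43, -1))) = Add(Mul(-27, Pow(Rational(207, 7), -1)), Mul(Mul(40, -9), Rational(1, 43))) = Add(Mul(-27, Rational(7, 207)), Mul(-360, Rational(1, 43))) = Add(Rational(-21, 23), Rational(-360, 43)) = Rational(-9183, 989)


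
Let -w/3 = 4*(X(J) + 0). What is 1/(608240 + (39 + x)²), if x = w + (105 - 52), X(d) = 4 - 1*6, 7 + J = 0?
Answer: 1/621696 ≈ 1.6085e-6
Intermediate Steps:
J = -7 (J = -7 + 0 = -7)
X(d) = -2 (X(d) = 4 - 6 = -2)
w = 24 (w = -12*(-2 + 0) = -12*(-2) = -3*(-8) = 24)
x = 77 (x = 24 + (105 - 52) = 24 + 53 = 77)
1/(608240 + (39 + x)²) = 1/(608240 + (39 + 77)²) = 1/(608240 + 116²) = 1/(608240 + 13456) = 1/621696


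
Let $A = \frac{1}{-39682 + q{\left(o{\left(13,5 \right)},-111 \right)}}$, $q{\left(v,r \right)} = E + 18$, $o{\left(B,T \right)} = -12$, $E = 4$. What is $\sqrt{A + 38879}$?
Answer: $\frac{\sqrt{15288346393185}}{19830} \approx 197.18$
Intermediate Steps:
$q{\left(v,r \right)} = 22$ ($q{\left(v,r \right)} = 4 + 18 = 22$)
$A = - \frac{1}{39660}$ ($A = \frac{1}{-39682 + 22} = \frac{1}{-39660} = - \frac{1}{39660} \approx -2.5214 \cdot 10^{-5}$)
$\sqrt{A + 38879} = \sqrt{- \frac{1}{39660} + 38879} = \sqrt{\frac{1541941139}{39660}} = \frac{\sqrt{15288346393185}}{19830}$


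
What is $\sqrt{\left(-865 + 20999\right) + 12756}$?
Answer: $\sqrt{32890} \approx 181.36$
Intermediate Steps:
$\sqrt{\left(-865 + 20999\right) + 12756} = \sqrt{20134 + 12756} = \sqrt{32890}$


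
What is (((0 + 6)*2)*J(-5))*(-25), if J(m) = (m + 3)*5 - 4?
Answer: 4200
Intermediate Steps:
J(m) = 11 + 5*m (J(m) = (3 + m)*5 - 4 = (15 + 5*m) - 4 = 11 + 5*m)
(((0 + 6)*2)*J(-5))*(-25) = (((0 + 6)*2)*(11 + 5*(-5)))*(-25) = ((6*2)*(11 - 25))*(-25) = (12*(-14))*(-25) = -168*(-25) = 4200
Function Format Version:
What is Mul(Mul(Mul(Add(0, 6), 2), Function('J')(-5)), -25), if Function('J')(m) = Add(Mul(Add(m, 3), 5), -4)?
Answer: 4200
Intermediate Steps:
Function('J')(m) = Add(11, Mul(5, m)) (Function('J')(m) = Add(Mul(Add(3, m), 5), -4) = Add(Add(15, Mul(5, m)), -4) = Add(11, Mul(5, m)))
Mul(Mul(Mul(Add(0, 6), 2), Function('J')(-5)), -25) = Mul(Mul(Mul(Add(0, 6), 2), Add(11, Mul(5, -5))), -25) = Mul(Mul(Mul(6, 2), Add(11, -25)), -25) = Mul(Mul(12, -14), -25) = Mul(-168, -25) = 4200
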